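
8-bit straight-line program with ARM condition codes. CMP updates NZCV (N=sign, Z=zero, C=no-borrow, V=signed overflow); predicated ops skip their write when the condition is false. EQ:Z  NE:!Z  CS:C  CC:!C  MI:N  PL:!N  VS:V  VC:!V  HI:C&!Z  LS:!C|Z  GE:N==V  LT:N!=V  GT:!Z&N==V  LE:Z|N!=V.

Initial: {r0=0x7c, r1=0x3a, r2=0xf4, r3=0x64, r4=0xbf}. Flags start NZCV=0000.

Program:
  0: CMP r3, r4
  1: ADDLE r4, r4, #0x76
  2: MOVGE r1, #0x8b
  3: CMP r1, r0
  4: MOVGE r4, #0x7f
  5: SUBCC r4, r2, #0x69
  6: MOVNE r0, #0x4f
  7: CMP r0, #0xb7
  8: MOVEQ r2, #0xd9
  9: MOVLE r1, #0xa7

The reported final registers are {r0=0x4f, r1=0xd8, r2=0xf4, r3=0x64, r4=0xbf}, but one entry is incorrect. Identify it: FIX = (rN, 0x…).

0: ✓ CMP  NZCV=1001
1: · ADDLE
2: ✓ MOVGE  r1←0x8b
3: ✓ CMP  NZCV=0011
4: · MOVGE
5: · SUBCC
6: ✓ MOVNE  r0←0x4f
7: ✓ CMP  NZCV=1001
8: · MOVEQ
9: · MOVLE

FIX = (r1, 0x8b)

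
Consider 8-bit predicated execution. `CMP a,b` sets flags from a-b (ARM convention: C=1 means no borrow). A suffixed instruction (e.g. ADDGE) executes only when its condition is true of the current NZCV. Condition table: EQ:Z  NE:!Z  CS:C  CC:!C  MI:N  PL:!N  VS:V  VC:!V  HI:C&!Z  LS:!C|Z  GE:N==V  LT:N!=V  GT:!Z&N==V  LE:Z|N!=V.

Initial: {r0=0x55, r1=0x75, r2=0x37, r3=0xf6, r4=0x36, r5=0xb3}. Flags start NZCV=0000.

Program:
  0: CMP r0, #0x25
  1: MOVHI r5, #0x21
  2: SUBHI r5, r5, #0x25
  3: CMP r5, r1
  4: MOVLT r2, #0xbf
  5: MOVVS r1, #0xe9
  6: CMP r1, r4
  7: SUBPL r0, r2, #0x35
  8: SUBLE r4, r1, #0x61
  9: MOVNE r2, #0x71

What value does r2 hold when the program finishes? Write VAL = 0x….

VAL = 0x71

[0] flags=0010 → (cmp)
[1] flags=0010 HI?T → r5=0x21
[2] flags=0010 HI?T → r5=0xfc
[3] flags=1010 → (cmp)
[4] flags=1010 LT?T → r2=0xbf
[5] flags=1010 VS?F → skip
[6] flags=0010 → (cmp)
[7] flags=0010 PL?T → r0=0x8a
[8] flags=0010 LE?F → skip
[9] flags=0010 NE?T → r2=0x71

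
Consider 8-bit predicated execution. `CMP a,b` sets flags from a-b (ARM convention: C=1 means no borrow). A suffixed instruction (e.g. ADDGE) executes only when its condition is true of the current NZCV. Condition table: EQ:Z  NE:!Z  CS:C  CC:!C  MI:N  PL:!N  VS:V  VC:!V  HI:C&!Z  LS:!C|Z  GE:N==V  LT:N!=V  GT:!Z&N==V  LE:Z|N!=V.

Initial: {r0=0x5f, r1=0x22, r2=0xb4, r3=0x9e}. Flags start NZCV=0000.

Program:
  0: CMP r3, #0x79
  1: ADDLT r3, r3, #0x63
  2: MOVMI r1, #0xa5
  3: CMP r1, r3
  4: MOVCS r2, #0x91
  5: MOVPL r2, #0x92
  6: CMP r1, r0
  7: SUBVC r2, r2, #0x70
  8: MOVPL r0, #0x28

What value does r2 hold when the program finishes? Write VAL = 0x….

[0] flags=0011 → (cmp)
[1] flags=0011 LT?T → r3=0x01
[2] flags=0011 MI?F → skip
[3] flags=0010 → (cmp)
[4] flags=0010 CS?T → r2=0x91
[5] flags=0010 PL?T → r2=0x92
[6] flags=1000 → (cmp)
[7] flags=1000 VC?T → r2=0x22
[8] flags=1000 PL?F → skip

VAL = 0x22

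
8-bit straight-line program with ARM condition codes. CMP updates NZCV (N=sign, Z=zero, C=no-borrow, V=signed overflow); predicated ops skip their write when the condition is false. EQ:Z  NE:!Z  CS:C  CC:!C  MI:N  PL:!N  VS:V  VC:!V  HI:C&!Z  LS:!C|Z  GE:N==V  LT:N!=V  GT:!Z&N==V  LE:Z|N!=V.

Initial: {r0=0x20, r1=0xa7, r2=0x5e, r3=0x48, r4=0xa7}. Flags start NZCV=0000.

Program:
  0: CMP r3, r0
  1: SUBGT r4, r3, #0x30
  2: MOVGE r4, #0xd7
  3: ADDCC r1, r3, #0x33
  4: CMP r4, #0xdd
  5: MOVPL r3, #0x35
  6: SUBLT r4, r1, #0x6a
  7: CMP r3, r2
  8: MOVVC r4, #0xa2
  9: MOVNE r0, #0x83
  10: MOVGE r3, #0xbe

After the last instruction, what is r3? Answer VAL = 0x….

VAL = 0x48

[0] flags=0010 → (cmp)
[1] flags=0010 GT?T → r4=0x18
[2] flags=0010 GE?T → r4=0xd7
[3] flags=0010 CC?F → skip
[4] flags=1000 → (cmp)
[5] flags=1000 PL?F → skip
[6] flags=1000 LT?T → r4=0x3d
[7] flags=1000 → (cmp)
[8] flags=1000 VC?T → r4=0xa2
[9] flags=1000 NE?T → r0=0x83
[10] flags=1000 GE?F → skip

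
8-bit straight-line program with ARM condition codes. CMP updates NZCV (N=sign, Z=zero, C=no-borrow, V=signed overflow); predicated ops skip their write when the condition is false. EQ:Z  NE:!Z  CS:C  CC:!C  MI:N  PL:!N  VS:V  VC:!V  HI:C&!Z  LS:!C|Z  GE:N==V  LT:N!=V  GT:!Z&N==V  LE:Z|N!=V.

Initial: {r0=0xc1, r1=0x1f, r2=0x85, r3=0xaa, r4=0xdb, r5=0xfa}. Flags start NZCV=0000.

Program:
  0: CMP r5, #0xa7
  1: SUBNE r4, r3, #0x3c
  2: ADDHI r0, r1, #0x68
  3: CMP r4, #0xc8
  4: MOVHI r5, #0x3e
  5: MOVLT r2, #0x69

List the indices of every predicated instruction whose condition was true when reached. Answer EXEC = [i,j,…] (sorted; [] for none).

EXEC = [1,2]

0: ✓ CMP  NZCV=0010
1: ✓ SUBNE  r4←0x6e
2: ✓ ADDHI  r0←0x87
3: ✓ CMP  NZCV=1001
4: · MOVHI
5: · MOVLT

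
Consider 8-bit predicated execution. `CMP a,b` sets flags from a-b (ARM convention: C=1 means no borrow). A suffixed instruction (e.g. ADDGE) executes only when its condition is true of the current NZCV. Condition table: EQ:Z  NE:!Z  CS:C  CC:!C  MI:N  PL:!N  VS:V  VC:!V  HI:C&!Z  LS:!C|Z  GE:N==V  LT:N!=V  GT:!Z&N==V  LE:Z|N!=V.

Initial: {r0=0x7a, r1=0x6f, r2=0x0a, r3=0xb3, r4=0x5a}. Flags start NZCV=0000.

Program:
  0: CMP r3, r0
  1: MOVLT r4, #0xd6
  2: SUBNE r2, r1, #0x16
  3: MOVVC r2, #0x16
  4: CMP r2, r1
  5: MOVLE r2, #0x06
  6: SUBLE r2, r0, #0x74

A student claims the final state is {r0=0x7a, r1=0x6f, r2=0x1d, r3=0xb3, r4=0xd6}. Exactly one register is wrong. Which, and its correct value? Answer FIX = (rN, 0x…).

0: ✓ CMP  NZCV=0011
1: ✓ MOVLT  r4←0xd6
2: ✓ SUBNE  r2←0x59
3: · MOVVC
4: ✓ CMP  NZCV=1000
5: ✓ MOVLE  r2←0x06
6: ✓ SUBLE  r2←0x06

FIX = (r2, 0x06)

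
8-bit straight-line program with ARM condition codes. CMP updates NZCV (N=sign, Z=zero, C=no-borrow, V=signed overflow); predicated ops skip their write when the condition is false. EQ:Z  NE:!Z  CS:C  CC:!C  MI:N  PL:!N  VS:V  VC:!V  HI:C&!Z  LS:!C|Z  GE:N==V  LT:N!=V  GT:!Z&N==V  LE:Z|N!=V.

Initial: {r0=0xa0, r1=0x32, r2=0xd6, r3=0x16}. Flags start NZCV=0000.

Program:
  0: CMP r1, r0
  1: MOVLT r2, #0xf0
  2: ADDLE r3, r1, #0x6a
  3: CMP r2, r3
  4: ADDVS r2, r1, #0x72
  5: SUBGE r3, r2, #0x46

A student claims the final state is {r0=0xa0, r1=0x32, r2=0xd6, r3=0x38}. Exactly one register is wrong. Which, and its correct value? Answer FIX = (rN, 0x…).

[0] flags=1001 → (cmp)
[1] flags=1001 LT?F → skip
[2] flags=1001 LE?F → skip
[3] flags=1010 → (cmp)
[4] flags=1010 VS?F → skip
[5] flags=1010 GE?F → skip

FIX = (r3, 0x16)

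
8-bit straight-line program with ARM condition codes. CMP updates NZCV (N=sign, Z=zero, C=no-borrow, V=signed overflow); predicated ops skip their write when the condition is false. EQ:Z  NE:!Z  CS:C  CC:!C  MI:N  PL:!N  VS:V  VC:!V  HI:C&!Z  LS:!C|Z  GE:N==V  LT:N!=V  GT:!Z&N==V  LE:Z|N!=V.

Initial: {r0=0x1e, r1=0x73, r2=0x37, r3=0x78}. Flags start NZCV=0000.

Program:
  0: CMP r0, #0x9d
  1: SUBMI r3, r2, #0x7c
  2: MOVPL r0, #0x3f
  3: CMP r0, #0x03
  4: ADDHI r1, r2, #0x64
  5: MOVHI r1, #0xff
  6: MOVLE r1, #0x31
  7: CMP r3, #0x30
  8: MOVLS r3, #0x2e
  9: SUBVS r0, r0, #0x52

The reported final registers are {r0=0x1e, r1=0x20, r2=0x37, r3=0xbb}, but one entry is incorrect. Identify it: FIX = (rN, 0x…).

[0] flags=1001 → (cmp)
[1] flags=1001 MI?T → r3=0xbb
[2] flags=1001 PL?F → skip
[3] flags=0010 → (cmp)
[4] flags=0010 HI?T → r1=0x9b
[5] flags=0010 HI?T → r1=0xff
[6] flags=0010 LE?F → skip
[7] flags=1010 → (cmp)
[8] flags=1010 LS?F → skip
[9] flags=1010 VS?F → skip

FIX = (r1, 0xff)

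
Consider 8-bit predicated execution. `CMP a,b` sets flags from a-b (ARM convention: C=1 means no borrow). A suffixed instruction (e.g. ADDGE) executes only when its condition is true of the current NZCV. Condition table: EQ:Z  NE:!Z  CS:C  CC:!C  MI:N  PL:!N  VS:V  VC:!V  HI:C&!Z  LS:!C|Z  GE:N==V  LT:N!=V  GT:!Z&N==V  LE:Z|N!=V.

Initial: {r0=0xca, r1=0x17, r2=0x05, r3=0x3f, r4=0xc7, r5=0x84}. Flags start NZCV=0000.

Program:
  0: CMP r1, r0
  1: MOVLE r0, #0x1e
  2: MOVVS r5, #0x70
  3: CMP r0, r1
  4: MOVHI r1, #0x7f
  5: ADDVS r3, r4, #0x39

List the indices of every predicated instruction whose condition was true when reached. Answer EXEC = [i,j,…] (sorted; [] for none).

[0] flags=0000 → (cmp)
[1] flags=0000 LE?F → skip
[2] flags=0000 VS?F → skip
[3] flags=1010 → (cmp)
[4] flags=1010 HI?T → r1=0x7f
[5] flags=1010 VS?F → skip

EXEC = [4]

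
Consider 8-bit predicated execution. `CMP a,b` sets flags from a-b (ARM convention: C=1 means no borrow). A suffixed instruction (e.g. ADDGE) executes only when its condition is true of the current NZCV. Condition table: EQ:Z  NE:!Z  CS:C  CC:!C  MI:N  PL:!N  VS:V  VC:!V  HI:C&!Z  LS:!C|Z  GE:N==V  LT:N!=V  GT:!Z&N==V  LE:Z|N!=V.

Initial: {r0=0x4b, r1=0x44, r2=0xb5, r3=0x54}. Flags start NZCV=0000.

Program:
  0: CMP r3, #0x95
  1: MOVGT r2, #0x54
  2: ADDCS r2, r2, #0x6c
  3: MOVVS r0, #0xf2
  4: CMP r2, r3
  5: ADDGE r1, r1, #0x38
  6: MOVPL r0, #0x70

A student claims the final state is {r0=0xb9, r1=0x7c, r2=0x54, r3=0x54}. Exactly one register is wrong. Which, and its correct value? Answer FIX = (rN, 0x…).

[0] flags=1001 → (cmp)
[1] flags=1001 GT?T → r2=0x54
[2] flags=1001 CS?F → skip
[3] flags=1001 VS?T → r0=0xf2
[4] flags=0110 → (cmp)
[5] flags=0110 GE?T → r1=0x7c
[6] flags=0110 PL?T → r0=0x70

FIX = (r0, 0x70)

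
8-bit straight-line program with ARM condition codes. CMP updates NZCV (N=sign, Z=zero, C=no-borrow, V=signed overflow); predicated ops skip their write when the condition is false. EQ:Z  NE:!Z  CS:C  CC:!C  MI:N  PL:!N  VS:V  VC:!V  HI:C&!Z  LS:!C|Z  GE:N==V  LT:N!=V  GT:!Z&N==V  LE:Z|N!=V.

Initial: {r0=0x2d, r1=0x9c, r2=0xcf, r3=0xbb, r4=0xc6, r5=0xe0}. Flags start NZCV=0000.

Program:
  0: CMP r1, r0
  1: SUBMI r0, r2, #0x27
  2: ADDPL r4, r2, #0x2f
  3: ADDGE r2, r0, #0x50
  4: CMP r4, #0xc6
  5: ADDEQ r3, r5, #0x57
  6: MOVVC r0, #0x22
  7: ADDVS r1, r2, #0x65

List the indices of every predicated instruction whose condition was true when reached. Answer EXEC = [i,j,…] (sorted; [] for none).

[0] flags=0011 → (cmp)
[1] flags=0011 MI?F → skip
[2] flags=0011 PL?T → r4=0xfe
[3] flags=0011 GE?F → skip
[4] flags=0010 → (cmp)
[5] flags=0010 EQ?F → skip
[6] flags=0010 VC?T → r0=0x22
[7] flags=0010 VS?F → skip

EXEC = [2,6]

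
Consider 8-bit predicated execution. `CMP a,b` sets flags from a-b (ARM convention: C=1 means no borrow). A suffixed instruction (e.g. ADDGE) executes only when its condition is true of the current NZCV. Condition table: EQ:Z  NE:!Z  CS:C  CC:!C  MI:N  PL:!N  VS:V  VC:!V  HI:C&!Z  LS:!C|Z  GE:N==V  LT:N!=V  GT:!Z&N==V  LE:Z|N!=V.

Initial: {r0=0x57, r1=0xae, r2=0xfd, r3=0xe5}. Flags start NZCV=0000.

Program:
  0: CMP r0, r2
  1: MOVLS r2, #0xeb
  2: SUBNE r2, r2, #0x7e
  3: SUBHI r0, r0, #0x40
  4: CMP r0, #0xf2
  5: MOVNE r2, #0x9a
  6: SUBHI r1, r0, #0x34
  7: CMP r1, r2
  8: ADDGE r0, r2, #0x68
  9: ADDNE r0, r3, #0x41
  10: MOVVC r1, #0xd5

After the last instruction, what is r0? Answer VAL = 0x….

VAL = 0x26

[0] flags=0000 → (cmp)
[1] flags=0000 LS?T → r2=0xeb
[2] flags=0000 NE?T → r2=0x6d
[3] flags=0000 HI?F → skip
[4] flags=0000 → (cmp)
[5] flags=0000 NE?T → r2=0x9a
[6] flags=0000 HI?F → skip
[7] flags=0010 → (cmp)
[8] flags=0010 GE?T → r0=0x02
[9] flags=0010 NE?T → r0=0x26
[10] flags=0010 VC?T → r1=0xd5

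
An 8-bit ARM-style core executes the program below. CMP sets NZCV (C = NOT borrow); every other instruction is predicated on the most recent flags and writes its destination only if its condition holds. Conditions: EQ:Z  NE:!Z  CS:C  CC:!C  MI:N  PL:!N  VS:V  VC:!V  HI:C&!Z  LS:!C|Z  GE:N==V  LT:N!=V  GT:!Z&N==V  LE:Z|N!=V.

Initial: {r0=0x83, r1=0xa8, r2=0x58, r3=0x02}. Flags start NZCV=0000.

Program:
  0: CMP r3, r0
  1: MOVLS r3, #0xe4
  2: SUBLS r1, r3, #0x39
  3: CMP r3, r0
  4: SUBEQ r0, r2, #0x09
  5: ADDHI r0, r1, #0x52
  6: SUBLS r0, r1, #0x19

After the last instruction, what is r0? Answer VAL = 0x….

VAL = 0xfd

[0] flags=0000 → (cmp)
[1] flags=0000 LS?T → r3=0xe4
[2] flags=0000 LS?T → r1=0xab
[3] flags=0010 → (cmp)
[4] flags=0010 EQ?F → skip
[5] flags=0010 HI?T → r0=0xfd
[6] flags=0010 LS?F → skip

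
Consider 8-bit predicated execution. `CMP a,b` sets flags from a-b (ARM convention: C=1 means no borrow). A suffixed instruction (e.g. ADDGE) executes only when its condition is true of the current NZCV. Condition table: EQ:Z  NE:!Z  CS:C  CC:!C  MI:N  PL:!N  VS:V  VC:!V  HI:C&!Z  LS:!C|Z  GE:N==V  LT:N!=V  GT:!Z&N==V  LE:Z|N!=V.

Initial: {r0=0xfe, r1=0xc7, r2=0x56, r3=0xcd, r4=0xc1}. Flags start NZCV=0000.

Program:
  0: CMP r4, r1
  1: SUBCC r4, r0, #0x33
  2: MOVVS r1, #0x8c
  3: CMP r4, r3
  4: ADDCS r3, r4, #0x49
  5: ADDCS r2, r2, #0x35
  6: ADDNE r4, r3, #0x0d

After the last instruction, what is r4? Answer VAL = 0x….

VAL = 0xda

0: ✓ CMP  NZCV=1000
1: ✓ SUBCC  r4←0xcb
2: · MOVVS
3: ✓ CMP  NZCV=1000
4: · ADDCS
5: · ADDCS
6: ✓ ADDNE  r4←0xda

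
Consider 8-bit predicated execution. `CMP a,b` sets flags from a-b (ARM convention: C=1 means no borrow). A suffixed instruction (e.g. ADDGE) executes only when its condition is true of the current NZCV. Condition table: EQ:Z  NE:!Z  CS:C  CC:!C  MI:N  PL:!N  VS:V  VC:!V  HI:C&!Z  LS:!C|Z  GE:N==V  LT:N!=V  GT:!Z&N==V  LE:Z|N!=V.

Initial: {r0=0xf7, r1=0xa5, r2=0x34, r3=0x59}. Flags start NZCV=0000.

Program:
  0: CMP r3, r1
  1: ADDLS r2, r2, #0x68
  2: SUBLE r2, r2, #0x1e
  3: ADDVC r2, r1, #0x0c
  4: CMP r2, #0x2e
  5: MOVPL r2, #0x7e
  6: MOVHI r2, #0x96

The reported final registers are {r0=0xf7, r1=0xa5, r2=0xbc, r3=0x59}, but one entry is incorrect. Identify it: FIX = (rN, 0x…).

[0] flags=1001 → (cmp)
[1] flags=1001 LS?T → r2=0x9c
[2] flags=1001 LE?F → skip
[3] flags=1001 VC?F → skip
[4] flags=0011 → (cmp)
[5] flags=0011 PL?T → r2=0x7e
[6] flags=0011 HI?T → r2=0x96

FIX = (r2, 0x96)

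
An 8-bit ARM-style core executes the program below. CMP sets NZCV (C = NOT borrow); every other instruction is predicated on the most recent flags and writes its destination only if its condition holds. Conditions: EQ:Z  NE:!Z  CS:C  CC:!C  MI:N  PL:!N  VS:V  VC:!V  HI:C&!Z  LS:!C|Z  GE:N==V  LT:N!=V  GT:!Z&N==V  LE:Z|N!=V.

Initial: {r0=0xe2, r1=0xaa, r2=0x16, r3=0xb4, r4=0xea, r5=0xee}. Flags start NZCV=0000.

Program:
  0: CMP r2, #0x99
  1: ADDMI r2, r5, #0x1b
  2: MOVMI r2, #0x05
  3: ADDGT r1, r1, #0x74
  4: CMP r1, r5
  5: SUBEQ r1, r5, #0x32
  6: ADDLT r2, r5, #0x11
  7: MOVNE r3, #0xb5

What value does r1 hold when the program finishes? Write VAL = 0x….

VAL = 0x1e

[0] flags=0000 → (cmp)
[1] flags=0000 MI?F → skip
[2] flags=0000 MI?F → skip
[3] flags=0000 GT?T → r1=0x1e
[4] flags=0000 → (cmp)
[5] flags=0000 EQ?F → skip
[6] flags=0000 LT?F → skip
[7] flags=0000 NE?T → r3=0xb5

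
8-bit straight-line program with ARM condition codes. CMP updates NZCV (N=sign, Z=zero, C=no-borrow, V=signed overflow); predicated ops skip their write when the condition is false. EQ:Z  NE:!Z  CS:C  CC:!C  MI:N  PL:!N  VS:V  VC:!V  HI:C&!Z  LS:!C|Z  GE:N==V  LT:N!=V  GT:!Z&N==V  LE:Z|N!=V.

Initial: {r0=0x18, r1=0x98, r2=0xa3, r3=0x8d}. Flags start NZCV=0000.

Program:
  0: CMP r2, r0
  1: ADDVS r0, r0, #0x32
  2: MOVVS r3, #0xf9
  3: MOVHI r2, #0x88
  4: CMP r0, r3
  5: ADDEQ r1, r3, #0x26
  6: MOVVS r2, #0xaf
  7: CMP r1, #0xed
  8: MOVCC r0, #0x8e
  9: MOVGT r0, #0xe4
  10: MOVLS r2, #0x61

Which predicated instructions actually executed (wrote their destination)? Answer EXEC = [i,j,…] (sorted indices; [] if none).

[0] flags=1010 → (cmp)
[1] flags=1010 VS?F → skip
[2] flags=1010 VS?F → skip
[3] flags=1010 HI?T → r2=0x88
[4] flags=1001 → (cmp)
[5] flags=1001 EQ?F → skip
[6] flags=1001 VS?T → r2=0xaf
[7] flags=1000 → (cmp)
[8] flags=1000 CC?T → r0=0x8e
[9] flags=1000 GT?F → skip
[10] flags=1000 LS?T → r2=0x61

EXEC = [3,6,8,10]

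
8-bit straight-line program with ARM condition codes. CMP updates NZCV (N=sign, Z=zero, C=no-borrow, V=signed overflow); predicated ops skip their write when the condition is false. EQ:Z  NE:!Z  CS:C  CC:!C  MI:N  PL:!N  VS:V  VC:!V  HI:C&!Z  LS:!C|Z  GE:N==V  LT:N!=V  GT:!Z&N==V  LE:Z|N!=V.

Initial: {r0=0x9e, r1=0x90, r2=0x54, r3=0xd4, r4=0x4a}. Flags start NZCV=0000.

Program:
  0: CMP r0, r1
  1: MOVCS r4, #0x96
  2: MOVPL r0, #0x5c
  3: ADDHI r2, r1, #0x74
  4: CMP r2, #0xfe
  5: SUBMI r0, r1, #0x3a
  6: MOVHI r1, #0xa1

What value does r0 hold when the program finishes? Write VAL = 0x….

[0] flags=0010 → (cmp)
[1] flags=0010 CS?T → r4=0x96
[2] flags=0010 PL?T → r0=0x5c
[3] flags=0010 HI?T → r2=0x04
[4] flags=0000 → (cmp)
[5] flags=0000 MI?F → skip
[6] flags=0000 HI?F → skip

VAL = 0x5c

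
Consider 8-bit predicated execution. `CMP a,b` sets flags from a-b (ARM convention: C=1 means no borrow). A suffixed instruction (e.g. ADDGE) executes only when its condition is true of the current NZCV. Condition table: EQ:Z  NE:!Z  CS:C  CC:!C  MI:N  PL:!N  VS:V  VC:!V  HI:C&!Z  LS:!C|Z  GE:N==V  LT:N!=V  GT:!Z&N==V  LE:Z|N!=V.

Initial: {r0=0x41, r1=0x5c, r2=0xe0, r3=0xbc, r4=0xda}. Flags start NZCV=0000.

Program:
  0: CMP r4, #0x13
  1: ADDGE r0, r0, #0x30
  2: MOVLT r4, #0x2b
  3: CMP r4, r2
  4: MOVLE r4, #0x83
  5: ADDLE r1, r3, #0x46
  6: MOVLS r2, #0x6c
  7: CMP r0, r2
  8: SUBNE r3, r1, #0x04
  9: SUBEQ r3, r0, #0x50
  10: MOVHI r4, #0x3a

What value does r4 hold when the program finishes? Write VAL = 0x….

VAL = 0x2b

[0] flags=1010 → (cmp)
[1] flags=1010 GE?F → skip
[2] flags=1010 LT?T → r4=0x2b
[3] flags=0000 → (cmp)
[4] flags=0000 LE?F → skip
[5] flags=0000 LE?F → skip
[6] flags=0000 LS?T → r2=0x6c
[7] flags=1000 → (cmp)
[8] flags=1000 NE?T → r3=0x58
[9] flags=1000 EQ?F → skip
[10] flags=1000 HI?F → skip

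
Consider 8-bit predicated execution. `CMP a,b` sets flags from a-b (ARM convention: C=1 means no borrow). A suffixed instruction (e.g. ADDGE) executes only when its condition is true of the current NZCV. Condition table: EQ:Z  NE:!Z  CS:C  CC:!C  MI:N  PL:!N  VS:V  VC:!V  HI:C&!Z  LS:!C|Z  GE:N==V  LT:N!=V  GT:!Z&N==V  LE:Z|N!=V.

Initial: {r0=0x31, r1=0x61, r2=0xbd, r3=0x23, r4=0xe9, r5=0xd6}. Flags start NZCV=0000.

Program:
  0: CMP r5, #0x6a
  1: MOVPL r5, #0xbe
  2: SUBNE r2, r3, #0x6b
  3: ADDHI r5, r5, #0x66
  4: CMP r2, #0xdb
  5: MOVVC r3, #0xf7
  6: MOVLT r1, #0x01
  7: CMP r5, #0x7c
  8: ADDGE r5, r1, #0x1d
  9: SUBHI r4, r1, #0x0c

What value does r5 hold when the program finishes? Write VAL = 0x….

[0] flags=0011 → (cmp)
[1] flags=0011 PL?T → r5=0xbe
[2] flags=0011 NE?T → r2=0xb8
[3] flags=0011 HI?T → r5=0x24
[4] flags=1000 → (cmp)
[5] flags=1000 VC?T → r3=0xf7
[6] flags=1000 LT?T → r1=0x01
[7] flags=1000 → (cmp)
[8] flags=1000 GE?F → skip
[9] flags=1000 HI?F → skip

VAL = 0x24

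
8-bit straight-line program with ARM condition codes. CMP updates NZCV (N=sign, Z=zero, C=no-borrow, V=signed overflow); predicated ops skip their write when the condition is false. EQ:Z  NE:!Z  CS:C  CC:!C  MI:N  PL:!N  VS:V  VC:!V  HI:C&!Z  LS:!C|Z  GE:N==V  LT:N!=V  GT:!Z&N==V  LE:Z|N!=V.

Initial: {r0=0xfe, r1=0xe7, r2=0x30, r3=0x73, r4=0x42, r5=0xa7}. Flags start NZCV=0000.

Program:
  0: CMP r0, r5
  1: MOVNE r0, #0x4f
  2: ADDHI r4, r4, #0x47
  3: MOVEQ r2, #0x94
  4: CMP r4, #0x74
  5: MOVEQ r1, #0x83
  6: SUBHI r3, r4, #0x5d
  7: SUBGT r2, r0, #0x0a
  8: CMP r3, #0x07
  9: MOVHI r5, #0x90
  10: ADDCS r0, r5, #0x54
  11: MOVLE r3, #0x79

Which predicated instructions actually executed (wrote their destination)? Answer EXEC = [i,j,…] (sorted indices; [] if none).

EXEC = [1,2,6,9,10]

0: ✓ CMP  NZCV=0010
1: ✓ MOVNE  r0←0x4f
2: ✓ ADDHI  r4←0x89
3: · MOVEQ
4: ✓ CMP  NZCV=0011
5: · MOVEQ
6: ✓ SUBHI  r3←0x2c
7: · SUBGT
8: ✓ CMP  NZCV=0010
9: ✓ MOVHI  r5←0x90
10: ✓ ADDCS  r0←0xe4
11: · MOVLE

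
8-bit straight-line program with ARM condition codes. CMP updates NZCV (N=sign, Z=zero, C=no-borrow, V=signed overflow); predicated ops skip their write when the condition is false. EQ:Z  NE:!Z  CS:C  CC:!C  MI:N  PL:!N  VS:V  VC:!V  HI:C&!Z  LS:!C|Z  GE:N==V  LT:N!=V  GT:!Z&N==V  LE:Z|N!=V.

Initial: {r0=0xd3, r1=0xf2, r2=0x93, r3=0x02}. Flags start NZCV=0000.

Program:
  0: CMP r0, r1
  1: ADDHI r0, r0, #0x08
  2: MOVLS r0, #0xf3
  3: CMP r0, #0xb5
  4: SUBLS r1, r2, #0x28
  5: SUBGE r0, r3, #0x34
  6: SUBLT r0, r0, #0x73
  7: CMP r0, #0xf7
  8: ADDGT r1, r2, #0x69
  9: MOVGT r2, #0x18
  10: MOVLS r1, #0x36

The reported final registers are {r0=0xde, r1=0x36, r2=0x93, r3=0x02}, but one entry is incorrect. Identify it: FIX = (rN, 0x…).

[0] flags=1000 → (cmp)
[1] flags=1000 HI?F → skip
[2] flags=1000 LS?T → r0=0xf3
[3] flags=0010 → (cmp)
[4] flags=0010 LS?F → skip
[5] flags=0010 GE?T → r0=0xce
[6] flags=0010 LT?F → skip
[7] flags=1000 → (cmp)
[8] flags=1000 GT?F → skip
[9] flags=1000 GT?F → skip
[10] flags=1000 LS?T → r1=0x36

FIX = (r0, 0xce)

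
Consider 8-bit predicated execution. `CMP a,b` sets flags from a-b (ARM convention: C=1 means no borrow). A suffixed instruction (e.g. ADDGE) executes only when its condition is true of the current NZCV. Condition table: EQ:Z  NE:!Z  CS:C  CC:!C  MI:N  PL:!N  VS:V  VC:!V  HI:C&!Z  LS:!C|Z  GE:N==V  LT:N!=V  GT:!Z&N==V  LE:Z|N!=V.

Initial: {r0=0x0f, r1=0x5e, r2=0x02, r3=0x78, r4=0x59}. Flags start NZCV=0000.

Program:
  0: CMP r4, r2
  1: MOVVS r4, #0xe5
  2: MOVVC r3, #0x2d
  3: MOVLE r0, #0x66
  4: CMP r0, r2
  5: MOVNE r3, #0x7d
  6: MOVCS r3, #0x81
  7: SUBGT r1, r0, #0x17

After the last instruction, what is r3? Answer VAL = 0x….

0: ✓ CMP  NZCV=0010
1: · MOVVS
2: ✓ MOVVC  r3←0x2d
3: · MOVLE
4: ✓ CMP  NZCV=0010
5: ✓ MOVNE  r3←0x7d
6: ✓ MOVCS  r3←0x81
7: ✓ SUBGT  r1←0xf8

VAL = 0x81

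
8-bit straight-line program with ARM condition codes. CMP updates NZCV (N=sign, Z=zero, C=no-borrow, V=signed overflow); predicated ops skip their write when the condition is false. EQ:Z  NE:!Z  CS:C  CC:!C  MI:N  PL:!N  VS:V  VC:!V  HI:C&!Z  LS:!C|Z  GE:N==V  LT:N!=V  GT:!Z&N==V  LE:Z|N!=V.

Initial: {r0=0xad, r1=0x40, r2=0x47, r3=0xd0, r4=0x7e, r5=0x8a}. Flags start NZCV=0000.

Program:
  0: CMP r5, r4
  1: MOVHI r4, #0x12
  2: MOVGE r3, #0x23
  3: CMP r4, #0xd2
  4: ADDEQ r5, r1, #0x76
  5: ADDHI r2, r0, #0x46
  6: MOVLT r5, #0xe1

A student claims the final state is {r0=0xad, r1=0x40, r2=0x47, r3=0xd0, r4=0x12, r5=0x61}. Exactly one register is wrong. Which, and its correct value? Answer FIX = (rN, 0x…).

0: ✓ CMP  NZCV=0011
1: ✓ MOVHI  r4←0x12
2: · MOVGE
3: ✓ CMP  NZCV=0000
4: · ADDEQ
5: · ADDHI
6: · MOVLT

FIX = (r5, 0x8a)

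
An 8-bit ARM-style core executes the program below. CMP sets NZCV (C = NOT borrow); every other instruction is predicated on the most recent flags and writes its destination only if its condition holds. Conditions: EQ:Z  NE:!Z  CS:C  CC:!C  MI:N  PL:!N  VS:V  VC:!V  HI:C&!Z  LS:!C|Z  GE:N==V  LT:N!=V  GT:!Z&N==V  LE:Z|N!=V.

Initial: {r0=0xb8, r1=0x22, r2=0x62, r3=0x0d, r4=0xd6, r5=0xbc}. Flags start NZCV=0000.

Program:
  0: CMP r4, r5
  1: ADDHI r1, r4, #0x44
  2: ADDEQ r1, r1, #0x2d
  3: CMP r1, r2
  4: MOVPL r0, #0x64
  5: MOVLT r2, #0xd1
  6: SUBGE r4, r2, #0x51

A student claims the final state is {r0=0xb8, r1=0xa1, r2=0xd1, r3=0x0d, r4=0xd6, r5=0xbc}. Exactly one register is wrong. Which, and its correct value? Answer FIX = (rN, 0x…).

0: ✓ CMP  NZCV=0010
1: ✓ ADDHI  r1←0x1a
2: · ADDEQ
3: ✓ CMP  NZCV=1000
4: · MOVPL
5: ✓ MOVLT  r2←0xd1
6: · SUBGE

FIX = (r1, 0x1a)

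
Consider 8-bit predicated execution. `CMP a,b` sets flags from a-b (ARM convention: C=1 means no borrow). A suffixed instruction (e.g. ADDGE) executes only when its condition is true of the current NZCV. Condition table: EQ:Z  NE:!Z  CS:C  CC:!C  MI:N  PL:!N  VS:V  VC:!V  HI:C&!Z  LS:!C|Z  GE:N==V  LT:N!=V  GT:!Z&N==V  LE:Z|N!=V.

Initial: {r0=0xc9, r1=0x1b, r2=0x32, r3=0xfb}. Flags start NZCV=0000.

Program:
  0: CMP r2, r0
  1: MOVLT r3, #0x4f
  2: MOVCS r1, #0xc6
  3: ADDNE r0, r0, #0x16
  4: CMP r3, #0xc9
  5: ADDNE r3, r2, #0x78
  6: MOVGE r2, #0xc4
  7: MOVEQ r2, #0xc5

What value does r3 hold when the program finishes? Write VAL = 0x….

VAL = 0xaa

0: ✓ CMP  NZCV=0000
1: · MOVLT
2: · MOVCS
3: ✓ ADDNE  r0←0xdf
4: ✓ CMP  NZCV=0010
5: ✓ ADDNE  r3←0xaa
6: ✓ MOVGE  r2←0xc4
7: · MOVEQ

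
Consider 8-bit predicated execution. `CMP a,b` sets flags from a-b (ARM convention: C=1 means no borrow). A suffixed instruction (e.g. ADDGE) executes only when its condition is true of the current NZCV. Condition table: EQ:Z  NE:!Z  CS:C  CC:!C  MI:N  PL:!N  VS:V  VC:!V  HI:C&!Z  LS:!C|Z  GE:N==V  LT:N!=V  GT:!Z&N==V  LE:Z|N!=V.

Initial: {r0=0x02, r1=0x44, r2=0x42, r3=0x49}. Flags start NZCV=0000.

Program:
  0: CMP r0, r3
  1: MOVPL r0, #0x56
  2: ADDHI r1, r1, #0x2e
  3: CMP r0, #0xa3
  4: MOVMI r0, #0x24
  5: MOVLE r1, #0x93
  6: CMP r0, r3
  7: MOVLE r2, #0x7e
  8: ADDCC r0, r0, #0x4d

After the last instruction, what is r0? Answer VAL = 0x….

VAL = 0x4f

0: ✓ CMP  NZCV=1000
1: · MOVPL
2: · ADDHI
3: ✓ CMP  NZCV=0000
4: · MOVMI
5: · MOVLE
6: ✓ CMP  NZCV=1000
7: ✓ MOVLE  r2←0x7e
8: ✓ ADDCC  r0←0x4f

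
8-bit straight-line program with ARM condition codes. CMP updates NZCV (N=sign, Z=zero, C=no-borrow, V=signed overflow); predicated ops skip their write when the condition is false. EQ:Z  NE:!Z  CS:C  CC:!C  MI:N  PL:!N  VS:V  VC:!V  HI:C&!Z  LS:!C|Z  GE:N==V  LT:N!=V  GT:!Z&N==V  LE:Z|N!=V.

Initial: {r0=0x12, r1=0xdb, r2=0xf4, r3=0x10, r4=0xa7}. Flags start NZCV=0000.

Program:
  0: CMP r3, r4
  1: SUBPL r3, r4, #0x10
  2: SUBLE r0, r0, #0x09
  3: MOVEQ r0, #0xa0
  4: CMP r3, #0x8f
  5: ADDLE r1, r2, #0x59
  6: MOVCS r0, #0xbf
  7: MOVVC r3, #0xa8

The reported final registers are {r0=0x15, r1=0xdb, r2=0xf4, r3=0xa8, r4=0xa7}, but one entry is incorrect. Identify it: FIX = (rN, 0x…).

0: ✓ CMP  NZCV=0000
1: ✓ SUBPL  r3←0x97
2: · SUBLE
3: · MOVEQ
4: ✓ CMP  NZCV=0010
5: · ADDLE
6: ✓ MOVCS  r0←0xbf
7: ✓ MOVVC  r3←0xa8

FIX = (r0, 0xbf)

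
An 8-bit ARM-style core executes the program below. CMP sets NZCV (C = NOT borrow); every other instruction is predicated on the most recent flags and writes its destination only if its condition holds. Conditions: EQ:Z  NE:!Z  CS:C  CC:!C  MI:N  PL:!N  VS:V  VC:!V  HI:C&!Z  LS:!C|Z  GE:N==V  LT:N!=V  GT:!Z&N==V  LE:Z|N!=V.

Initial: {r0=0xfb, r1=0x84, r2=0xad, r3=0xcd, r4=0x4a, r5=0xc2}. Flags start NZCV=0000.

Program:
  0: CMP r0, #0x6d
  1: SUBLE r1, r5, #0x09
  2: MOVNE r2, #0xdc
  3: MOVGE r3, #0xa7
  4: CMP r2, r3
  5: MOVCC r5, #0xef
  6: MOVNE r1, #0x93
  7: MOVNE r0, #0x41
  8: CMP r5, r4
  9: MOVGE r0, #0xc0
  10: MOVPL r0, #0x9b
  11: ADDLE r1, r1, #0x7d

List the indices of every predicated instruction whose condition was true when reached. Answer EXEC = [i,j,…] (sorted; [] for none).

0: ✓ CMP  NZCV=1010
1: ✓ SUBLE  r1←0xb9
2: ✓ MOVNE  r2←0xdc
3: · MOVGE
4: ✓ CMP  NZCV=0010
5: · MOVCC
6: ✓ MOVNE  r1←0x93
7: ✓ MOVNE  r0←0x41
8: ✓ CMP  NZCV=0011
9: · MOVGE
10: ✓ MOVPL  r0←0x9b
11: ✓ ADDLE  r1←0x10

EXEC = [1,2,6,7,10,11]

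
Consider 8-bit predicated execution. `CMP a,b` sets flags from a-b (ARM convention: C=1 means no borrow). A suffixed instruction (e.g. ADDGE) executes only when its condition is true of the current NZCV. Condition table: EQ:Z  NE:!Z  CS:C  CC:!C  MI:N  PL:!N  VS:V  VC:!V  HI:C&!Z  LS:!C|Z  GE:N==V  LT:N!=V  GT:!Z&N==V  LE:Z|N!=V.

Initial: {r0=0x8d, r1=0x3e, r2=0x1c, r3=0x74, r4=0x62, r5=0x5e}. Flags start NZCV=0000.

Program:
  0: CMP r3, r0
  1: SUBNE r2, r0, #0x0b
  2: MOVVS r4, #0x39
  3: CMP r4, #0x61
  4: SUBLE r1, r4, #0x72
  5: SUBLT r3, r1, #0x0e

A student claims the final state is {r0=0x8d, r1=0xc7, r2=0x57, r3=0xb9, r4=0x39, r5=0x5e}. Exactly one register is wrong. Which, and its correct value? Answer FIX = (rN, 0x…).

FIX = (r2, 0x82)

[0] flags=1001 → (cmp)
[1] flags=1001 NE?T → r2=0x82
[2] flags=1001 VS?T → r4=0x39
[3] flags=1000 → (cmp)
[4] flags=1000 LE?T → r1=0xc7
[5] flags=1000 LT?T → r3=0xb9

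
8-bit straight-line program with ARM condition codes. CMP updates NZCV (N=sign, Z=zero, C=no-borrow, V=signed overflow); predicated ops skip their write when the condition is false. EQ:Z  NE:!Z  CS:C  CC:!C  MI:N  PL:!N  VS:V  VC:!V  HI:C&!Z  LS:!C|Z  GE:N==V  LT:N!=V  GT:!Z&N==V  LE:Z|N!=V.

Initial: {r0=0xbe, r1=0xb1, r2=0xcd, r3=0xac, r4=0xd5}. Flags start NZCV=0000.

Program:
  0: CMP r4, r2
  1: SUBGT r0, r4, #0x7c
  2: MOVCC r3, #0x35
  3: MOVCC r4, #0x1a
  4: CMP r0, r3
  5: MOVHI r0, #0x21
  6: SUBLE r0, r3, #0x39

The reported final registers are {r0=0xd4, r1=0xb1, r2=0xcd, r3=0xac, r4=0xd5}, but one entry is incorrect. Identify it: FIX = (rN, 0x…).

0: ✓ CMP  NZCV=0010
1: ✓ SUBGT  r0←0x59
2: · MOVCC
3: · MOVCC
4: ✓ CMP  NZCV=1001
5: · MOVHI
6: · SUBLE

FIX = (r0, 0x59)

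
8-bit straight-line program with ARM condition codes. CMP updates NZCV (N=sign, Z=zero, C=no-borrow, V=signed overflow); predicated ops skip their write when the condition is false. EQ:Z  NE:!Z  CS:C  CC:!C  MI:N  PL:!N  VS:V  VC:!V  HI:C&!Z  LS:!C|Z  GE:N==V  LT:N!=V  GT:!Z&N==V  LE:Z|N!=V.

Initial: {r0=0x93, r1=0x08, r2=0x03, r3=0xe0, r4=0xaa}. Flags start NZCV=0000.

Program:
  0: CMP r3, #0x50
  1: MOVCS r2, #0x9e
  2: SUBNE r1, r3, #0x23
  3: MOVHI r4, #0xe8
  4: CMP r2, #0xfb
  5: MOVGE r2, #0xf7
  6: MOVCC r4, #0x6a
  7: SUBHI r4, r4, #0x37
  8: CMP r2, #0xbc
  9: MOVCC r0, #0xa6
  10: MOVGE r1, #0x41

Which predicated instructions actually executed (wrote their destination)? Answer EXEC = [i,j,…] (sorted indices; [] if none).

0: ✓ CMP  NZCV=1010
1: ✓ MOVCS  r2←0x9e
2: ✓ SUBNE  r1←0xbd
3: ✓ MOVHI  r4←0xe8
4: ✓ CMP  NZCV=1000
5: · MOVGE
6: ✓ MOVCC  r4←0x6a
7: · SUBHI
8: ✓ CMP  NZCV=1000
9: ✓ MOVCC  r0←0xa6
10: · MOVGE

EXEC = [1,2,3,6,9]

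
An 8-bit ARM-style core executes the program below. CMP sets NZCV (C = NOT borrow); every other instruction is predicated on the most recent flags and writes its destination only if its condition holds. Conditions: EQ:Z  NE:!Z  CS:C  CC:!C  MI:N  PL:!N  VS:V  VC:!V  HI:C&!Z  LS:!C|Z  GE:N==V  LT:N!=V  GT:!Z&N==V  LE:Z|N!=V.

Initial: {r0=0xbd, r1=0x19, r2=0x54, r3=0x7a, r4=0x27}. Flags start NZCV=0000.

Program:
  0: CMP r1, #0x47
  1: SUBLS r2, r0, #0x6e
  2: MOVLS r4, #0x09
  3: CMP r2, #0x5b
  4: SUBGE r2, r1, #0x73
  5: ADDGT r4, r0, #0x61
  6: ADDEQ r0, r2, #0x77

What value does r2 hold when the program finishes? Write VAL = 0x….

VAL = 0x4f

[0] flags=1000 → (cmp)
[1] flags=1000 LS?T → r2=0x4f
[2] flags=1000 LS?T → r4=0x09
[3] flags=1000 → (cmp)
[4] flags=1000 GE?F → skip
[5] flags=1000 GT?F → skip
[6] flags=1000 EQ?F → skip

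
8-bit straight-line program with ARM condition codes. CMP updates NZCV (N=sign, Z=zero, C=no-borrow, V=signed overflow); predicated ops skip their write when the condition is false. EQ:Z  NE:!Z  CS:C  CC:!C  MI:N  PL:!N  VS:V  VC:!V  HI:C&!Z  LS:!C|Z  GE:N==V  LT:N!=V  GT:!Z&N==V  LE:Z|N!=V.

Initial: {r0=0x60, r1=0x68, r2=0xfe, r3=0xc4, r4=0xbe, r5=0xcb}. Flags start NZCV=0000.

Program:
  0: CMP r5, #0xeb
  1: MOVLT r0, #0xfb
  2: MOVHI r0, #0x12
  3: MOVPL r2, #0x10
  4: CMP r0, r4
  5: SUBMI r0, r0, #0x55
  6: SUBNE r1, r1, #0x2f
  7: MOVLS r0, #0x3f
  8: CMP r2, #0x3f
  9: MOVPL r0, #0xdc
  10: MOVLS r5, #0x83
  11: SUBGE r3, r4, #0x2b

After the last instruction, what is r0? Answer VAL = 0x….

VAL = 0xfb

[0] flags=1000 → (cmp)
[1] flags=1000 LT?T → r0=0xfb
[2] flags=1000 HI?F → skip
[3] flags=1000 PL?F → skip
[4] flags=0010 → (cmp)
[5] flags=0010 MI?F → skip
[6] flags=0010 NE?T → r1=0x39
[7] flags=0010 LS?F → skip
[8] flags=1010 → (cmp)
[9] flags=1010 PL?F → skip
[10] flags=1010 LS?F → skip
[11] flags=1010 GE?F → skip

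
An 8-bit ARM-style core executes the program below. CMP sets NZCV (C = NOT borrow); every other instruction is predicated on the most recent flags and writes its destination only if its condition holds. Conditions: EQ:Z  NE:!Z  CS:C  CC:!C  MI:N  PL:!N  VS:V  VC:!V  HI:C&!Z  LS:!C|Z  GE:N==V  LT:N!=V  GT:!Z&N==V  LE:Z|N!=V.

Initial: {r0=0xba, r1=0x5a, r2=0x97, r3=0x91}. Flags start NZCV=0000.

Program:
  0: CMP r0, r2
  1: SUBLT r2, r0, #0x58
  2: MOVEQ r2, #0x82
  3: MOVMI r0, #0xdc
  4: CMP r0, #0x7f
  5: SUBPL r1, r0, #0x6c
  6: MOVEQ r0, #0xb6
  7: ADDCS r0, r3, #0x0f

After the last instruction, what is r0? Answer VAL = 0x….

0: ✓ CMP  NZCV=0010
1: · SUBLT
2: · MOVEQ
3: · MOVMI
4: ✓ CMP  NZCV=0011
5: ✓ SUBPL  r1←0x4e
6: · MOVEQ
7: ✓ ADDCS  r0←0xa0

VAL = 0xa0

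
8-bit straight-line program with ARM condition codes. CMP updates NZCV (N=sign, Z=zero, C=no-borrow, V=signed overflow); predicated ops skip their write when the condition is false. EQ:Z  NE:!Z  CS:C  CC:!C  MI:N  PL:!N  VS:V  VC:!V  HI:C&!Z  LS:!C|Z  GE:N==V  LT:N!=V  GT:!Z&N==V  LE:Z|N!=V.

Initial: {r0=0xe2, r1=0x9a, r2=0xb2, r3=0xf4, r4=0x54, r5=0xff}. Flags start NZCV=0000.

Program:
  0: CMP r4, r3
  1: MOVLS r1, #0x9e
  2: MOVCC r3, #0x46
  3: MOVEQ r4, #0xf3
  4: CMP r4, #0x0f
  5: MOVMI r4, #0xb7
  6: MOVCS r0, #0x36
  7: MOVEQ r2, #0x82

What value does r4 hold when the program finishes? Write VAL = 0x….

VAL = 0x54

0: ✓ CMP  NZCV=0000
1: ✓ MOVLS  r1←0x9e
2: ✓ MOVCC  r3←0x46
3: · MOVEQ
4: ✓ CMP  NZCV=0010
5: · MOVMI
6: ✓ MOVCS  r0←0x36
7: · MOVEQ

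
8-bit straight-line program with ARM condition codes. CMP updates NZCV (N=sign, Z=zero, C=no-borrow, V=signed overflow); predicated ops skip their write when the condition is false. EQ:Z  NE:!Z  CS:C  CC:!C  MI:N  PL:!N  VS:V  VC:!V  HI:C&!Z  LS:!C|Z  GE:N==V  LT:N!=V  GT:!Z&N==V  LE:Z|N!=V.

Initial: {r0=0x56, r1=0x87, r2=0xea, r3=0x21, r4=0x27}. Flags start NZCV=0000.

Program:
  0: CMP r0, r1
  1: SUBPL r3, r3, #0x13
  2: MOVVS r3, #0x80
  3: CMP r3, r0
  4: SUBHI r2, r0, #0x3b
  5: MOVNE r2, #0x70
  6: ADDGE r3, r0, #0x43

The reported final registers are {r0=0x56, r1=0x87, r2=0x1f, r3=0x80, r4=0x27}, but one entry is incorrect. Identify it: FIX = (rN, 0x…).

0: ✓ CMP  NZCV=1001
1: · SUBPL
2: ✓ MOVVS  r3←0x80
3: ✓ CMP  NZCV=0011
4: ✓ SUBHI  r2←0x1b
5: ✓ MOVNE  r2←0x70
6: · ADDGE

FIX = (r2, 0x70)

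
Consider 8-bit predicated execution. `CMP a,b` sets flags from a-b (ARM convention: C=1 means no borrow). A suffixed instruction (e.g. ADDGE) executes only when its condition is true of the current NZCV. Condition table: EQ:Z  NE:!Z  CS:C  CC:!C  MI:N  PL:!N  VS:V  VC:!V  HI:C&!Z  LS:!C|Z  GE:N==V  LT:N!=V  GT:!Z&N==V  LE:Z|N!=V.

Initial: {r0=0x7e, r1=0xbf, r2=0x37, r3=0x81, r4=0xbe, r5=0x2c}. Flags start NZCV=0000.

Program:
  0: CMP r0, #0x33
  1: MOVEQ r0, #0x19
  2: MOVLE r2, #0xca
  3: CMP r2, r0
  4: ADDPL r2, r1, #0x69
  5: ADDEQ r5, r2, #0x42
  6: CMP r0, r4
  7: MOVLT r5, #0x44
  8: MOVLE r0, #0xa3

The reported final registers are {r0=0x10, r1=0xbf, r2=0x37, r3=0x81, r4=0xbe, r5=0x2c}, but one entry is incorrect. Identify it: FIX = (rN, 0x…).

FIX = (r0, 0x7e)

0: ✓ CMP  NZCV=0010
1: · MOVEQ
2: · MOVLE
3: ✓ CMP  NZCV=1000
4: · ADDPL
5: · ADDEQ
6: ✓ CMP  NZCV=1001
7: · MOVLT
8: · MOVLE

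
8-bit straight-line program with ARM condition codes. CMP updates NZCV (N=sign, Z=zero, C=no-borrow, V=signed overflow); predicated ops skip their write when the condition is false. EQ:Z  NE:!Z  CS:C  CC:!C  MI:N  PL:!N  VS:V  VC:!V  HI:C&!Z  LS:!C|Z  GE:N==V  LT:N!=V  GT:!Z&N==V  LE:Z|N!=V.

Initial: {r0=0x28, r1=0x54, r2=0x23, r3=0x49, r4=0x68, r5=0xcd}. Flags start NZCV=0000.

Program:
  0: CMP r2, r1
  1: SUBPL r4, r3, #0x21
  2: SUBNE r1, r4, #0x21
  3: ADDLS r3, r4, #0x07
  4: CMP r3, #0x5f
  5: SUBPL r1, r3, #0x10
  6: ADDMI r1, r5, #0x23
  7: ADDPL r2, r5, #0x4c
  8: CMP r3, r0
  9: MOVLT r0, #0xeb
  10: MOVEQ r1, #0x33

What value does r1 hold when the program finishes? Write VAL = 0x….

VAL = 0x5f

[0] flags=1000 → (cmp)
[1] flags=1000 PL?F → skip
[2] flags=1000 NE?T → r1=0x47
[3] flags=1000 LS?T → r3=0x6f
[4] flags=0010 → (cmp)
[5] flags=0010 PL?T → r1=0x5f
[6] flags=0010 MI?F → skip
[7] flags=0010 PL?T → r2=0x19
[8] flags=0010 → (cmp)
[9] flags=0010 LT?F → skip
[10] flags=0010 EQ?F → skip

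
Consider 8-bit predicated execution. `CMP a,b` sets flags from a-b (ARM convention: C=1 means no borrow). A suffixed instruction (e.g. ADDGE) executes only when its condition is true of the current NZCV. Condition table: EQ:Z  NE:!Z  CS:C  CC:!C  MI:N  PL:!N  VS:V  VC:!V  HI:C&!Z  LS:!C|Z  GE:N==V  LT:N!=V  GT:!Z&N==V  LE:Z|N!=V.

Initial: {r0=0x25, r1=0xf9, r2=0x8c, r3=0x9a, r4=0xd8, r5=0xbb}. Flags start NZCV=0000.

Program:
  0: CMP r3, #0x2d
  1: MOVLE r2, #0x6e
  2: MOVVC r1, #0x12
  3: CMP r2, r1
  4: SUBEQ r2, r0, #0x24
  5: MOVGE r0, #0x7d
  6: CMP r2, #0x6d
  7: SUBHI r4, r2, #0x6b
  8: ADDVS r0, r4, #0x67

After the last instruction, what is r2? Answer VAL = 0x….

VAL = 0x6e

0: ✓ CMP  NZCV=0011
1: ✓ MOVLE  r2←0x6e
2: · MOVVC
3: ✓ CMP  NZCV=0000
4: · SUBEQ
5: ✓ MOVGE  r0←0x7d
6: ✓ CMP  NZCV=0010
7: ✓ SUBHI  r4←0x03
8: · ADDVS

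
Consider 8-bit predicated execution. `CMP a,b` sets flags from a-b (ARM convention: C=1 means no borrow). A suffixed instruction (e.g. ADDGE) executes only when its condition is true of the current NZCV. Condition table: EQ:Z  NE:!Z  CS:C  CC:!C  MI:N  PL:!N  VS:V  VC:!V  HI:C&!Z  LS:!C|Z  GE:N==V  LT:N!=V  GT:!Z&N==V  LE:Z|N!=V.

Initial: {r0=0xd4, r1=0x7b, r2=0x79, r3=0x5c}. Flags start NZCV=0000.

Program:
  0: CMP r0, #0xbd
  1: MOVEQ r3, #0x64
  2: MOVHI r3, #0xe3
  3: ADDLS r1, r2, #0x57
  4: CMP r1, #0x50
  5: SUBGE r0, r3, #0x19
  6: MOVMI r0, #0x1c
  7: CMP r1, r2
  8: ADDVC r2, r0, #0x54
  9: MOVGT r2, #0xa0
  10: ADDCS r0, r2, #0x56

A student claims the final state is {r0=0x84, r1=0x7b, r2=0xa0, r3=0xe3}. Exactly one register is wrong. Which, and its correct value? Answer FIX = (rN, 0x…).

FIX = (r0, 0xf6)

0: ✓ CMP  NZCV=0010
1: · MOVEQ
2: ✓ MOVHI  r3←0xe3
3: · ADDLS
4: ✓ CMP  NZCV=0010
5: ✓ SUBGE  r0←0xca
6: · MOVMI
7: ✓ CMP  NZCV=0010
8: ✓ ADDVC  r2←0x1e
9: ✓ MOVGT  r2←0xa0
10: ✓ ADDCS  r0←0xf6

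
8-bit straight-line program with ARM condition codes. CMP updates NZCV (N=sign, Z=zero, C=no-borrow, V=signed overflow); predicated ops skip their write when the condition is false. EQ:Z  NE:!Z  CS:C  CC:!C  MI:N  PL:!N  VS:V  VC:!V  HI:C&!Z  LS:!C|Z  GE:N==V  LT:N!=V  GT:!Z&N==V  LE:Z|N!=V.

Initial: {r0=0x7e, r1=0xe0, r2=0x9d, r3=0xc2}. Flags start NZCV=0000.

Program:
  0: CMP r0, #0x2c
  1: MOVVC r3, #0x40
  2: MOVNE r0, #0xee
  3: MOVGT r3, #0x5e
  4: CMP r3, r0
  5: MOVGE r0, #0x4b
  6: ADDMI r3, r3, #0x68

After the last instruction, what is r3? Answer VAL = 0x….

VAL = 0x5e

[0] flags=0010 → (cmp)
[1] flags=0010 VC?T → r3=0x40
[2] flags=0010 NE?T → r0=0xee
[3] flags=0010 GT?T → r3=0x5e
[4] flags=0000 → (cmp)
[5] flags=0000 GE?T → r0=0x4b
[6] flags=0000 MI?F → skip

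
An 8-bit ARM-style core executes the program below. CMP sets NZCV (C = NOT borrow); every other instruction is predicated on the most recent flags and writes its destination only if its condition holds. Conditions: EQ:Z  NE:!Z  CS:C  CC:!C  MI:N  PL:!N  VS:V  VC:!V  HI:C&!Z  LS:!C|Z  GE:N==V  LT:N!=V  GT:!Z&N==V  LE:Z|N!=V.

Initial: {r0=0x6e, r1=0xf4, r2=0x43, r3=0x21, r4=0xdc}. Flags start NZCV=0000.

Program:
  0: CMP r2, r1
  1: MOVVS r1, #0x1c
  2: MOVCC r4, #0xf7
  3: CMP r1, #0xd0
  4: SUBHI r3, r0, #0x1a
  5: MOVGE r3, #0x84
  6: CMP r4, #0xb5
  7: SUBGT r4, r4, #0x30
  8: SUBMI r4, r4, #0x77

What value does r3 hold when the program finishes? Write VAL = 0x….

VAL = 0x84

[0] flags=0000 → (cmp)
[1] flags=0000 VS?F → skip
[2] flags=0000 CC?T → r4=0xf7
[3] flags=0010 → (cmp)
[4] flags=0010 HI?T → r3=0x54
[5] flags=0010 GE?T → r3=0x84
[6] flags=0010 → (cmp)
[7] flags=0010 GT?T → r4=0xc7
[8] flags=0010 MI?F → skip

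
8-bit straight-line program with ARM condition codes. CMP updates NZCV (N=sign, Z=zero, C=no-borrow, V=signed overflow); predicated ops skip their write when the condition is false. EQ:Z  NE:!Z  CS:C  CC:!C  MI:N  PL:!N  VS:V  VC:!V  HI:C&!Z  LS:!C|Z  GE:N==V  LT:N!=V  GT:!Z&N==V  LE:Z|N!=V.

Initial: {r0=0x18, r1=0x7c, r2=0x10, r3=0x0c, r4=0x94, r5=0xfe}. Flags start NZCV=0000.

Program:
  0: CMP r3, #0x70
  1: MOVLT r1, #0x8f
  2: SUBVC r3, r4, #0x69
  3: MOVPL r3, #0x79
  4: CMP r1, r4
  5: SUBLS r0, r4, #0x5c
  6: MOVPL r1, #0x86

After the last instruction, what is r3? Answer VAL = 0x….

VAL = 0x2b

0: ✓ CMP  NZCV=1000
1: ✓ MOVLT  r1←0x8f
2: ✓ SUBVC  r3←0x2b
3: · MOVPL
4: ✓ CMP  NZCV=1000
5: ✓ SUBLS  r0←0x38
6: · MOVPL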